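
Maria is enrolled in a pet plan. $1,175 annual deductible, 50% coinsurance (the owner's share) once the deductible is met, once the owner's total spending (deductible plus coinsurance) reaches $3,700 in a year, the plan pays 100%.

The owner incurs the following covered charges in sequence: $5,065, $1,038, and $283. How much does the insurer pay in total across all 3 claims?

$2,686

Bill 1, $5,065: $1,175 to deductible, leaving $3,890; coinsurance $3,890 × 50% = $1,945. Owner owes $3,120 (running OOP $3,120). Plan pays $5,065 − $3,120 = $1,945.
Bill 2, $1,038: deductible already satisfied, so owner's share is 50% × $1,038 = $519. Owner pays $519; OOP now $3,639. Insurer: $1,038 − $519 = $519.
Bill 3, $283: deductible met; 50% of $283 = $141.50. Adding that to $3,639 gives $3,780.50, past the $3,700 cap; owner pays only $3,700 − $3,639 = $61. Plan pays $283 − $61 = $222.
Insurer total = bills − owner's total = $6,386 − $3,700 = $2,686.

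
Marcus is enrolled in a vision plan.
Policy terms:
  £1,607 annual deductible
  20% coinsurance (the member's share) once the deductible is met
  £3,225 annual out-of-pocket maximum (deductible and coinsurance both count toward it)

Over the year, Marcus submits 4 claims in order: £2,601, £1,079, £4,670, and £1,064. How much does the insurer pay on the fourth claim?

Bill 1, £2,601: £1,607 to deductible, leaving £994; coinsurance £994 × 20% = £198.80. Cost to member: £1,805.80. OOP to date £1,805.80. Plan pays £2,601 − £1,805.80 = £795.20.
Bill 2, £1,079: deductible met; 20% of £1,079 = £215.80. Member owes £215.80 (running OOP £2,021.60). Plan pays £1,079 − £215.80 = £863.20.
Bill 3, £4,670: deductible already satisfied, so member's share is 20% × £4,670 = £934. Member owes £934 (running OOP £2,955.60). Insurer: £4,670 − £934 = £3,736.
Bill 4, £1,064: 20% coinsurance on £1,064 = £212.80. Member pays £212.80; OOP now £3,168.40. Insurer: £1,064 − £212.80 = £851.20.

£851.20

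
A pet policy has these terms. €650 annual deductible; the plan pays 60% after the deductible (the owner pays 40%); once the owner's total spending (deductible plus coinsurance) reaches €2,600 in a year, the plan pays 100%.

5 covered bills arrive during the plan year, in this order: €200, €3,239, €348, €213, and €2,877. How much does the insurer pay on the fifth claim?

€2,267

Claim 1 (€200): all of it applies to the deductible. Cost to owner: €200. OOP to date €200. Plan pays €200 − €200 = €0.
Claim 2 (€3,239): €450 to deductible, leaving €2,789; 40% of €2,789 = €1,115.60. Cost to owner: €1,565.60. OOP to date €1,765.60. Plan pays €3,239 − €1,565.60 = €1,673.40.
Claim 3 (€348): deductible already satisfied, so owner's share is 40% × €348 = €139.20. Cost to owner: €139.20. OOP to date €1,904.80. Insurer: €348 − €139.20 = €208.80.
Claim 4 (€213): deductible met; 40% of €213 = €85.20. Owner owes €85.20 (running OOP €1,990). Plan pays €213 − €85.20 = €127.80.
Claim 5 (€2,877): deductible already satisfied, so owner's share is 40% × €2,877 = €1,150.80. That would push OOP to €3,140.80, over the €2,600 cap, so owner pays €2,600 − €1,990 = €610. Plan pays €2,877 − €610 = €2,267.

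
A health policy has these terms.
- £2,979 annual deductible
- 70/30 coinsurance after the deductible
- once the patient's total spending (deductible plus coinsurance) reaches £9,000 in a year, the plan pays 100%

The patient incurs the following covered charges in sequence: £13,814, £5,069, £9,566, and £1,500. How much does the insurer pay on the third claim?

£8,316.20

Bill 1, £13,814: deductible takes £2,979, £10,835 remains; patient's 30% is £3,250.50. Patient owes £6,229.50 (running OOP £6,229.50). Insurer: £13,814 − £6,229.50 = £7,584.50.
Bill 2, £5,069: deductible already satisfied, so patient's share is 30% × £5,069 = £1,520.70. Patient owes £1,520.70 (running OOP £7,750.20). Plan pays £5,069 − £1,520.70 = £3,548.30.
Bill 3, £9,566: deductible met; 30% of £9,566 = £2,869.80. That would push OOP to £10,620, over the £9,000 cap, so patient pays £9,000 − £7,750.20 = £1,249.80. Plan pays £9,566 − £1,249.80 = £8,316.20.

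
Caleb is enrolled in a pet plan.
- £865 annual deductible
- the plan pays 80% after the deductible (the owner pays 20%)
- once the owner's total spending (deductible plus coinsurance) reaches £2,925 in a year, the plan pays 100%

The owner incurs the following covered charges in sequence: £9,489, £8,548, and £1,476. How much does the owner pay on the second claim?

Claim 1 (£9,489): £865 finishes the deductible; £8,624 goes to coinsurance; owner's 20% is £1,724.80. Cost to owner: £2,589.80. OOP to date £2,589.80.
Claim 2 (£8,548): deductible already satisfied, so owner's share is 20% × £8,548 = £1,709.60. OOP would hit £4,299.40 > £2,925, so the cap limits the owner to £2,925 − £2,589.80 = £335.20.

£335.20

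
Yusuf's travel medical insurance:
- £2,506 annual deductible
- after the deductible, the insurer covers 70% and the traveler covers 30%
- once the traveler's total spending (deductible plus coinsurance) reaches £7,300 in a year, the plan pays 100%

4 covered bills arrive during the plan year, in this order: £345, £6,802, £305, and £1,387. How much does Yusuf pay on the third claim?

Claim 1 (£345): entire amount goes to the deductible. Traveler pays £345; OOP now £345.
Claim 2 (£6,802): £2,161 to deductible, leaving £4,641; 30% of £4,641 = £1,392.30. Cost to traveler: £3,553.30. OOP to date £3,898.30.
Claim 3 (£305): 30% coinsurance on £305 = £91.50. Cost to traveler: £91.50. OOP to date £3,989.80.

£91.50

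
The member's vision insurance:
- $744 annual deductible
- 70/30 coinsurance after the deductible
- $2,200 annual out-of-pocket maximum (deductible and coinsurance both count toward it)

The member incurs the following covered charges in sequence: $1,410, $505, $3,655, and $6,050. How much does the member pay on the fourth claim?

#1 ($1,410): deductible takes $744, $666 remains; coinsurance $666 × 30% = $199.80. Member owes $943.80 (running OOP $943.80).
#2 ($505): deductible already satisfied, so member's share is 30% × $505 = $151.50. Member owes $151.50 (running OOP $1,095.30).
#3 ($3,655): deductible already satisfied, so member's share is 30% × $3,655 = $1,096.50. Cost to member: $1,096.50. OOP to date $2,191.80.
#4 ($6,050): deductible already satisfied, so member's share is 30% × $6,050 = $1,815. Adding that to $2,191.80 gives $4,006.80, past the $2,200 cap; member pays only $2,200 − $2,191.80 = $8.20.

$8.20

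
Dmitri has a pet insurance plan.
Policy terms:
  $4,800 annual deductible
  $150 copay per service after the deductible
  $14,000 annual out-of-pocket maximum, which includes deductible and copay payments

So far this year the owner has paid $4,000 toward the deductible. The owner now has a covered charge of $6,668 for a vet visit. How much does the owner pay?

Deductible still to meet: $4,800 − $4,000 = $800.
After the $800 deductible portion, $6,668 − $800 = $5,868 is subject to the copay.
Copay on this service: $150.
That puts the owner's cost at $800 + $150 = $950 before any cap.
Cumulative spending $4,000 + $950 = $4,950 stays under the $14,000 maximum.

$950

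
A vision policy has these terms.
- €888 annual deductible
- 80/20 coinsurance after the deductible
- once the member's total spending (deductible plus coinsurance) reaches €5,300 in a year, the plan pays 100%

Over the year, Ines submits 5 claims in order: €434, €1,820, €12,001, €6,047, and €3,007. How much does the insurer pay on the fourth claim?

€4,837.60

#1 (€434): entire amount goes to the deductible. Cost to member: €434. OOP to date €434. Insurer: €434 − €434 = €0.
#2 (€1,820): €454 finishes the deductible; €1,366 goes to coinsurance; member's 20% is €273.20. Cost to member: €727.20. OOP to date €1,161.20. Insurer: €1,820 − €727.20 = €1,092.80.
#3 (€12,001): deductible already satisfied, so member's share is 20% × €12,001 = €2,400.20. Cost to member: €2,400.20. OOP to date €3,561.40. Insurer: €12,001 − €2,400.20 = €9,600.80.
#4 (€6,047): 20% coinsurance on €6,047 = €1,209.40. Member pays €1,209.40; OOP now €4,770.80. Insurer: €6,047 − €1,209.40 = €4,837.60.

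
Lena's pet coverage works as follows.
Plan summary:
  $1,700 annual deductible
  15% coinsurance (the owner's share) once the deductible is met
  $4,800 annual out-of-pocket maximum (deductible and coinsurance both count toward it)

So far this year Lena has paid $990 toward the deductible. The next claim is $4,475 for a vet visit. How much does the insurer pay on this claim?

$3,200.25

$990 of the $1,700 deductible is already met, leaving $710.
The remaining $3,765 (= $4,475 − $710) moves to coinsurance.
Coinsurance: $3,765 × 15% = $564.75.
So the owner owes $710 + $564.75 = $1,274.75 before any cap.
Year-to-date out-of-pocket becomes $990 + $1,274.75 = $2,264.75, still under the $4,800 maximum, so no cap applies.
The insurer covers the remainder: $4,475 − $1,274.75 = $3,200.25.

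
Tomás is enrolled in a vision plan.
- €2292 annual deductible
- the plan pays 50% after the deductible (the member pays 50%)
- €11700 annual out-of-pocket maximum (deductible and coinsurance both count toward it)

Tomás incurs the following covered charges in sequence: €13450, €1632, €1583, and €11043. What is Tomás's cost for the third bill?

€791.50

#1 (€13450): €2292 finishes the deductible; €11158 goes to coinsurance; 50% of €11158 = €5579. Member owes €7871 (running OOP €7871).
#2 (€1632): deductible already satisfied, so member's share is 50% × €1632 = €816. Member pays €816; OOP now €8687.
#3 (€1583): deductible already satisfied, so member's share is 50% × €1583 = €791.50. Member pays €791.50; OOP now €9478.50.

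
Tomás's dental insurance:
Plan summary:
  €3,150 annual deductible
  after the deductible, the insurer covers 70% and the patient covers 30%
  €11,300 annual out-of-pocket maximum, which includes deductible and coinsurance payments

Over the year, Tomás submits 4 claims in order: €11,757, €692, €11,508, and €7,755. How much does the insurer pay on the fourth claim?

€5,847.10

Bill 1, €11,757: deductible takes €3,150, €8,607 remains; coinsurance €8,607 × 30% = €2,582.10. Patient owes €5,732.10 (running OOP €5,732.10). Plan pays €11,757 − €5,732.10 = €6,024.90.
Bill 2, €692: deductible met; 30% of €692 = €207.60. Patient pays €207.60; OOP now €5,939.70. Plan pays €692 − €207.60 = €484.40.
Bill 3, €11,508: 30% coinsurance on €11,508 = €3,452.40. Patient pays €3,452.40; OOP now €9,392.10. Insurer: €11,508 − €3,452.40 = €8,055.60.
Bill 4, €7,755: 30% coinsurance on €7,755 = €2,326.50. That would push OOP to €11,718.60, over the €11,300 cap, so patient pays €11,300 − €9,392.10 = €1,907.90. Insurer: €7,755 − €1,907.90 = €5,847.10.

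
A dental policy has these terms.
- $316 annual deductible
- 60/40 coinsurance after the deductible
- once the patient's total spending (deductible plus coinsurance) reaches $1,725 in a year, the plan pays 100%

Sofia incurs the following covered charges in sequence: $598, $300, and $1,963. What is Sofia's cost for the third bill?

$785.20

Bill 1, $598: $316 to deductible, leaving $282; patient's 40% is $112.80. Patient pays $428.80; OOP now $428.80.
Bill 2, $300: 40% coinsurance on $300 = $120. Patient pays $120; OOP now $548.80.
Bill 3, $1,963: deductible already satisfied, so patient's share is 40% × $1,963 = $785.20. Patient pays $785.20; OOP now $1,334.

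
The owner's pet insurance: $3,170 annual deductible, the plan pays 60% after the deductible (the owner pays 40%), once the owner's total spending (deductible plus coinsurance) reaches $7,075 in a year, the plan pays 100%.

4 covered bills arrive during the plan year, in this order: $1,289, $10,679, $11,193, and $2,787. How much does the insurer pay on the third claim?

$10,807.20

Claim 1 ($1,289): fully absorbed by the deductible. Owner pays $1,289; OOP now $1,289. Plan pays $1,289 − $1,289 = $0.
Claim 2 ($10,679): $1,881 finishes the deductible; $8,798 goes to coinsurance; owner's 40% is $3,519.20. Owner owes $5,400.20 (running OOP $6,689.20). Plan pays $10,679 − $5,400.20 = $5,278.80.
Claim 3 ($11,193): 40% coinsurance on $11,193 = $4,477.20. That would push OOP to $11,166.40, over the $7,075 cap, so owner pays $7,075 − $6,689.20 = $385.80. Insurer: $11,193 − $385.80 = $10,807.20.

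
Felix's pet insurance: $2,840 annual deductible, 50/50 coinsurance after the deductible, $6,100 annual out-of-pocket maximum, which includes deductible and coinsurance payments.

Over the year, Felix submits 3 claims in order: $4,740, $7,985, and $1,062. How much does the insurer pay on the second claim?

Claim 1 — $4,740: deductible takes $2,840, $1,900 remains; 50% of $1,900 = $950. Cost to owner: $3,790. OOP to date $3,790. Plan pays $4,740 − $3,790 = $950.
Claim 2 — $7,985: 50% coinsurance on $7,985 = $3,992.50. Adding that to $3,790 gives $7,782.50, past the $6,100 cap; owner pays only $6,100 − $3,790 = $2,310. Insurer: $7,985 − $2,310 = $5,675.

$5,675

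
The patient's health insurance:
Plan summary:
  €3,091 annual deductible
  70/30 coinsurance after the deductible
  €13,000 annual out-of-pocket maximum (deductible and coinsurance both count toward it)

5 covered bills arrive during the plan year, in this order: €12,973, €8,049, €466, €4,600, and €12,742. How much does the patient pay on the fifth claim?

Claim 1 (€12,973): €3,091 finishes the deductible; €9,882 goes to coinsurance; coinsurance €9,882 × 30% = €2,964.60. Patient owes €6,055.60 (running OOP €6,055.60).
Claim 2 (€8,049): deductible met; 30% of €8,049 = €2,414.70. Patient pays €2,414.70; OOP now €8,470.30.
Claim 3 (€466): deductible met; 30% of €466 = €139.80. Patient owes €139.80 (running OOP €8,610.10).
Claim 4 (€4,600): deductible already satisfied, so patient's share is 30% × €4,600 = €1,380. Patient pays €1,380; OOP now €9,990.10.
Claim 5 (€12,742): deductible met; 30% of €12,742 = €3,822.60. Adding that to €9,990.10 gives €13,812.70, past the €13,000 cap; patient pays only €13,000 − €9,990.10 = €3,009.90.

€3,009.90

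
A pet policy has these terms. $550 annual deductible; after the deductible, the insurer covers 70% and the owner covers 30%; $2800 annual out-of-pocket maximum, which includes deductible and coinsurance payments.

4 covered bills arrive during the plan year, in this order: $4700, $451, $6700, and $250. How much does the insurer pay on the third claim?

Bill 1, $4700: deductible takes $550, $4150 remains; owner's 30% is $1245. Cost to owner: $1795. OOP to date $1795. Insurer: $4700 − $1795 = $2905.
Bill 2, $451: 30% coinsurance on $451 = $135.30. Cost to owner: $135.30. OOP to date $1930.30. Insurer: $451 − $135.30 = $315.70.
Bill 3, $6700: 30% coinsurance on $6700 = $2010. OOP would hit $3940.30 > $2800, so the cap limits the owner to $2800 − $1930.30 = $869.70. Insurer: $6700 − $869.70 = $5830.30.

$5830.30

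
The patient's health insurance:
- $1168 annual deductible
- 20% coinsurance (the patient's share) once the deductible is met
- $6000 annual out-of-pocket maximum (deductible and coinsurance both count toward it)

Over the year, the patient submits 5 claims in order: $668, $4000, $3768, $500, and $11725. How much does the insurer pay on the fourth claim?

Claim 1 — $668: entire amount goes to the deductible. Cost to patient: $668. OOP to date $668. Plan pays $668 − $668 = $0.
Claim 2 — $4000: $500 to deductible, leaving $3500; 20% of $3500 = $700. Patient pays $1200; OOP now $1868. Insurer: $4000 − $1200 = $2800.
Claim 3 — $3768: deductible met; 20% of $3768 = $753.60. Cost to patient: $753.60. OOP to date $2621.60. Plan pays $3768 − $753.60 = $3014.40.
Claim 4 — $500: deductible already satisfied, so patient's share is 20% × $500 = $100. Patient pays $100; OOP now $2721.60. Plan pays $500 − $100 = $400.

$400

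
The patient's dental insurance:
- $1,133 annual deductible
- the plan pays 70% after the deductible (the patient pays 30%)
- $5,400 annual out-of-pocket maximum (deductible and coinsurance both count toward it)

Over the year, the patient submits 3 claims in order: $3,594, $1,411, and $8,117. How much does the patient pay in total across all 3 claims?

Claim 1 ($3,594): $1,133 finishes the deductible; $2,461 goes to coinsurance; coinsurance $2,461 × 30% = $738.30. Patient pays $1,871.30; OOP now $1,871.30.
Claim 2 ($1,411): deductible already satisfied, so patient's share is 30% × $1,411 = $423.30. Patient owes $423.30 (running OOP $2,294.60).
Claim 3 ($8,117): deductible met; 30% of $8,117 = $2,435.10. Patient pays $2,435.10; OOP now $4,729.70.
Summing the patient's payments: $1,871.30 + $423.30 + $2,435.10 = $4,729.70.

$4,729.70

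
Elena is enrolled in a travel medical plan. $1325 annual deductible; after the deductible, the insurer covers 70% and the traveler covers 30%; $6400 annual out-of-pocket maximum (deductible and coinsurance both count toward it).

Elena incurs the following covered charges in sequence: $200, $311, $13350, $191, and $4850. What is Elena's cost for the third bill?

$4574.80

Claim 1 — $200: all of it applies to the deductible. Traveler pays $200; OOP now $200.
Claim 2 — $311: all of it applies to the deductible. Traveler owes $311 (running OOP $511).
Claim 3 — $13350: $814 finishes the deductible; $12536 goes to coinsurance; traveler's 30% is $3760.80. Traveler pays $4574.80; OOP now $5085.80.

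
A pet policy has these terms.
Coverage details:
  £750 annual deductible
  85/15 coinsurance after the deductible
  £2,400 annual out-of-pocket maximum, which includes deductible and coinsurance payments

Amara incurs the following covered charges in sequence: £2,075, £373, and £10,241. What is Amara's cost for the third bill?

£1,395.30

Claim 1 (£2,075): £750 finishes the deductible; £1,325 goes to coinsurance; 15% of £1,325 = £198.75. Owner pays £948.75; OOP now £948.75.
Claim 2 (£373): 15% coinsurance on £373 = £55.95. Owner pays £55.95; OOP now £1,004.70.
Claim 3 (£10,241): deductible met; 15% of £10,241 = £1,536.15. That would push OOP to £2,540.85, over the £2,400 cap, so owner pays £2,400 − £1,004.70 = £1,395.30.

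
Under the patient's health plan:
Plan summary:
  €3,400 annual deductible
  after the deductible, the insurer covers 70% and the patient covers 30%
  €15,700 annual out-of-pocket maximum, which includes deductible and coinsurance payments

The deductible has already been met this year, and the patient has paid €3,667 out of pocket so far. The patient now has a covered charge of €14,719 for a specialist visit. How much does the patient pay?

With the deductible met, the entire €14,719 is subject to coinsurance.
Patient's 30% share of €14,719 is €4,415.70.
Total out-of-pocket so far would be €3,667 + €4,415.70 = €8,082.70, below the €15,700 cap — no reduction.

€4,415.70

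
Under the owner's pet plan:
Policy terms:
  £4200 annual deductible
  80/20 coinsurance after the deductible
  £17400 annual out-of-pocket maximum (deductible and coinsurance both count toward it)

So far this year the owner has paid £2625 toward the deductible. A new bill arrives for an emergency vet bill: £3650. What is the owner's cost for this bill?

Remaining deductible: £4200 − £2625 = £1575.
The remaining £2075 (= £3650 − £1575) moves to coinsurance.
Coinsurance: £2075 × 20% = £415.
So the owner owes £1575 + £415 = £1990 before any cap.
Total out-of-pocket so far would be £2625 + £1990 = £4615, below the £17400 cap — no reduction.

£1990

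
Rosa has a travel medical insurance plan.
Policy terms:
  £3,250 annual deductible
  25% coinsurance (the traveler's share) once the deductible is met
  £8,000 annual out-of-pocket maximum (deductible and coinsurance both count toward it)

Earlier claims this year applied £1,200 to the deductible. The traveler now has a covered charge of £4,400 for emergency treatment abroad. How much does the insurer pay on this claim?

Remaining deductible: £3,250 − £1,200 = £2,050.
The remaining £2,350 (= £4,400 − £2,050) moves to coinsurance.
Coinsurance: £2,350 × 25% = £587.50.
So the traveler owes £2,050 + £587.50 = £2,637.50 before any cap.
Total out-of-pocket so far would be £1,200 + £2,637.50 = £3,837.50, below the £8,000 cap — no reduction.
The plan picks up £4,400 − £2,637.50 = £1,762.50.

£1,762.50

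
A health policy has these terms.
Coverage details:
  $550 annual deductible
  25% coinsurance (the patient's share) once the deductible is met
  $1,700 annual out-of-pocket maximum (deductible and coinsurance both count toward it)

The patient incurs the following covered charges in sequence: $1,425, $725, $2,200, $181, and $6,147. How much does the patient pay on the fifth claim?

$154.75

Claim 1 ($1,425): $550 to deductible, leaving $875; coinsurance $875 × 25% = $218.75. Cost to patient: $768.75. OOP to date $768.75.
Claim 2 ($725): deductible already satisfied, so patient's share is 25% × $725 = $181.25. Cost to patient: $181.25. OOP to date $950.
Claim 3 ($2,200): deductible met; 25% of $2,200 = $550. Cost to patient: $550. OOP to date $1,500.
Claim 4 ($181): deductible met; 25% of $181 = $45.25. Cost to patient: $45.25. OOP to date $1,545.25.
Claim 5 ($6,147): deductible already satisfied, so patient's share is 25% × $6,147 = $1,536.75. That would push OOP to $3,082, over the $1,700 cap, so patient pays $1,700 − $1,545.25 = $154.75.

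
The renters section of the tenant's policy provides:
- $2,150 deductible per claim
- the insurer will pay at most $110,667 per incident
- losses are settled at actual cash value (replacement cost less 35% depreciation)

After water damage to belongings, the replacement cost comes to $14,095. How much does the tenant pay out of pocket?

Actual cash value after 35% depreciation: $14,095 × 65% = $9,161.75.
Less the $2,150 deductible: $9,161.75 − $2,150 = $7,011.75.
$7,011.75 ≤ $110,667, so the limit doesn't bind; insurer pays $7,011.75.
Out of pocket: $14,095 − $7,011.75 = $7,083.25.

$7,083.25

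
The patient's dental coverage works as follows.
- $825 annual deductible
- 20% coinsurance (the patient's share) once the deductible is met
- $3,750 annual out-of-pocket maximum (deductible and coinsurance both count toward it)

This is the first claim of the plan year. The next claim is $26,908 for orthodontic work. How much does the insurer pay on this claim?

Nothing has been paid toward the $825 deductible, so the first $825 of this charge is applied there.
The remaining $26,083 (= $26,908 − $825) moves to coinsurance.
20% of $26,083 = $5,216.60 falls to the patient.
So the patient owes $825 + $5,216.60 = $6,041.60 before any cap.
That would bring total out-of-pocket to $6,041.60, past the $3,750 cap. The patient is capped at $3,750 − $0 = $3,750 on this claim.
The insurer covers the remainder: $26,908 − $3,750 = $23,158.

$23,158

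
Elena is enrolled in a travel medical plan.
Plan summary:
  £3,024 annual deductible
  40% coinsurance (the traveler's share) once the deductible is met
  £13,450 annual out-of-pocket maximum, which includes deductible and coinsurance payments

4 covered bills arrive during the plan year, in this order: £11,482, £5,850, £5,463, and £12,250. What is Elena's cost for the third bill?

£2,185.20

Claim 1 — £11,482: £3,024 finishes the deductible; £8,458 goes to coinsurance; 40% of £8,458 = £3,383.20. Cost to traveler: £6,407.20. OOP to date £6,407.20.
Claim 2 — £5,850: deductible already satisfied, so traveler's share is 40% × £5,850 = £2,340. Traveler pays £2,340; OOP now £8,747.20.
Claim 3 — £5,463: deductible met; 40% of £5,463 = £2,185.20. Traveler pays £2,185.20; OOP now £10,932.40.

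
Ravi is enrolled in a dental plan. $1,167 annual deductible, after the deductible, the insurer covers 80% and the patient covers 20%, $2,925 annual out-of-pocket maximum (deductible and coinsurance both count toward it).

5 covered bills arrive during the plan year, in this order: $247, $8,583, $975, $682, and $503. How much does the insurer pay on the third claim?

#1 ($247): all of it applies to the deductible. Cost to patient: $247. OOP to date $247. Plan pays $247 − $247 = $0.
#2 ($8,583): $920 finishes the deductible; $7,663 goes to coinsurance; patient's 20% is $1,532.60. Cost to patient: $2,452.60. OOP to date $2,699.60. Plan pays $8,583 − $2,452.60 = $6,130.40.
#3 ($975): 20% coinsurance on $975 = $195. Cost to patient: $195. OOP to date $2,894.60. Insurer: $975 − $195 = $780.

$780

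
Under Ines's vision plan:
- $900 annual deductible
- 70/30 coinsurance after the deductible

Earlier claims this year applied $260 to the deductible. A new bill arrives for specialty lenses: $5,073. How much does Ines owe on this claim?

$260 of the $900 deductible is already met, leaving $640.
The remaining $4,433 (= $5,073 − $640) moves to coinsurance.
Coinsurance: $4,433 × 30% = $1,329.90.
Member responsibility: $640 + $1,329.90 = $1,969.90.

$1,969.90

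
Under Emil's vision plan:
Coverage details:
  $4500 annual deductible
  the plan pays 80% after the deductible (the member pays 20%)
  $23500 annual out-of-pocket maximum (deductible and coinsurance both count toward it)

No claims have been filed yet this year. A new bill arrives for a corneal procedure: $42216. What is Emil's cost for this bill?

Nothing has been paid toward the $4500 deductible, so the first $4500 of this charge is applied there.
After the $4500 deductible portion, $42216 − $4500 = $37716 is subject to coinsurance.
Coinsurance: $37716 × 20% = $7543.20.
Member responsibility before any cap: $4500 + $7543.20 = $12043.20.
Total out-of-pocket so far would be $0 + $12043.20 = $12043.20, below the $23500 cap — no reduction.

$12043.20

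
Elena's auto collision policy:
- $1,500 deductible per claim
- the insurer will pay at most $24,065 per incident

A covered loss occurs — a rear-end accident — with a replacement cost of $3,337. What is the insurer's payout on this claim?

After the deductible, $3,337 − $1,500 = $1,837 remains.
That's under the $24,065 cap, so the insurer reimburses the full $1,837.

$1,837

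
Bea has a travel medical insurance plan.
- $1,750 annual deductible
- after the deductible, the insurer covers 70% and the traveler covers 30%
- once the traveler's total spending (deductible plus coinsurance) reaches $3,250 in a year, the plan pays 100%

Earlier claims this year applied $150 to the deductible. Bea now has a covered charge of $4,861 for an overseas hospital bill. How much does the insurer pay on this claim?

Deductible still to meet: $1,750 − $150 = $1,600.
The remaining $3,261 (= $4,861 − $1,600) moves to coinsurance.
Coinsurance: $3,261 × 30% = $978.30.
That puts the traveler's cost at $1,600 + $978.30 = $2,578.30 before any cap.
Year-to-date out-of-pocket becomes $150 + $2,578.30 = $2,728.30, still under the $3,250 maximum, so no cap applies.
Insurer pays the balance: $4,861 − $2,578.30 = $2,282.70.

$2,282.70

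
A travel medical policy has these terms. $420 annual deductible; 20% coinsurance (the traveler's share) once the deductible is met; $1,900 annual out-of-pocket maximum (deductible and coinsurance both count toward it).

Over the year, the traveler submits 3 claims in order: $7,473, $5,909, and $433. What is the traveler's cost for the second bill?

$69.40

Claim 1 — $7,473: deductible takes $420, $7,053 remains; coinsurance $7,053 × 20% = $1,410.60. Traveler owes $1,830.60 (running OOP $1,830.60).
Claim 2 — $5,909: deductible met; 20% of $5,909 = $1,181.80. OOP would hit $3,012.40 > $1,900, so the cap limits the traveler to $1,900 − $1,830.60 = $69.40.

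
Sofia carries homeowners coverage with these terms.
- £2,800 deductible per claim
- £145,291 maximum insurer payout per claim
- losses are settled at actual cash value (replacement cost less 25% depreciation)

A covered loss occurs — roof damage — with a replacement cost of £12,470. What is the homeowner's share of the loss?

Actual cash value after 25% depreciation: £12,470 × 75% = £9,352.50.
After the deductible, £9,352.50 − £2,800 = £6,552.50 remains.
That's under the £145,291 cap, so the insurer reimburses the full £6,552.50.
Homeowner's share is the uncovered remainder: £12,470 − £6,552.50 = £5,917.50.

£5,917.50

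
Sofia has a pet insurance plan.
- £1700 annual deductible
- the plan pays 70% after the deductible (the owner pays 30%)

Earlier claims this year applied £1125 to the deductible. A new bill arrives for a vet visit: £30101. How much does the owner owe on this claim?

Deductible still to meet: £1700 − £1125 = £575.
That leaves £30101 − £575 = £29526 for coinsurance.
Owner's 30% share of £29526 is £8857.80.
That puts the owner's cost at £575 + £8857.80 = £9432.80.

£9432.80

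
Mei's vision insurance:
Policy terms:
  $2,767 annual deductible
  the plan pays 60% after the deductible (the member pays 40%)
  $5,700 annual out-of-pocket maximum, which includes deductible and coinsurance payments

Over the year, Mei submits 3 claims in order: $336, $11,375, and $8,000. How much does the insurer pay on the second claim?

Bill 1, $336: fully absorbed by the deductible. Cost to member: $336. OOP to date $336. Plan pays $336 − $336 = $0.
Bill 2, $11,375: $2,431 finishes the deductible; $8,944 goes to coinsurance; 40% of $8,944 = $3,577.60. Together that's $2,431 + $3,577.60 = $6,008.60. OOP would hit $6,344.60 > $5,700, so the cap limits the member to $5,700 − $336 = $5,364. Insurer: $11,375 − $5,364 = $6,011.

$6,011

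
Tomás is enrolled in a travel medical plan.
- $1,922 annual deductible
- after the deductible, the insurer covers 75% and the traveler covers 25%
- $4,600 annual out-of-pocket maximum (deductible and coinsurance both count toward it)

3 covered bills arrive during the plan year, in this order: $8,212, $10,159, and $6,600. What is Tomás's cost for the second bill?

$1,105.50

Claim 1 — $8,212: deductible takes $1,922, $6,290 remains; 25% of $6,290 = $1,572.50. Traveler pays $3,494.50; OOP now $3,494.50.
Claim 2 — $10,159: deductible met; 25% of $10,159 = $2,539.75. Adding that to $3,494.50 gives $6,034.25, past the $4,600 cap; traveler pays only $4,600 − $3,494.50 = $1,105.50.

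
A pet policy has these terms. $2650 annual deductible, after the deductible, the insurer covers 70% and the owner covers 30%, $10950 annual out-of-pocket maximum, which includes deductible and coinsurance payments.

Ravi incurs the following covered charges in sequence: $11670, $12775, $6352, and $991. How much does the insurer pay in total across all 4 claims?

$20838

Bill 1, $11670: $2650 to deductible, leaving $9020; 30% of $9020 = $2706. Owner pays $5356; OOP now $5356. Insurer: $11670 − $5356 = $6314.
Bill 2, $12775: deductible already satisfied, so owner's share is 30% × $12775 = $3832.50. Owner owes $3832.50 (running OOP $9188.50). Insurer: $12775 − $3832.50 = $8942.50.
Bill 3, $6352: deductible already satisfied, so owner's share is 30% × $6352 = $1905.60. Adding that to $9188.50 gives $11094.10, past the $10950 cap; owner pays only $10950 − $9188.50 = $1761.50. Insurer: $6352 − $1761.50 = $4590.50.
Bill 4, $991: deductible already satisfied, so owner's share is 30% × $991 = $297.30. Adding that to $10950 gives $11247.30, past the $10950 cap; owner pays only $10950 − $10950 = $0. Plan pays $991 − $0 = $991.
Insurer total = bills − owner's total = $31788 − $10950 = $20838.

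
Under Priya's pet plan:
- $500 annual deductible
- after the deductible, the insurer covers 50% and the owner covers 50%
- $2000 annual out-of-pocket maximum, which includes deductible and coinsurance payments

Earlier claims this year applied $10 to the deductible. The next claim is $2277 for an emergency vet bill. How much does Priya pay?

Deductible still to meet: $500 − $10 = $490.
That leaves $2277 − $490 = $1787 for coinsurance.
50% of $1787 = $893.50 falls to the owner.
That puts the owner's cost at $490 + $893.50 = $1383.50 before any cap.
Year-to-date out-of-pocket becomes $10 + $1383.50 = $1393.50, still under the $2000 maximum, so no cap applies.

$1383.50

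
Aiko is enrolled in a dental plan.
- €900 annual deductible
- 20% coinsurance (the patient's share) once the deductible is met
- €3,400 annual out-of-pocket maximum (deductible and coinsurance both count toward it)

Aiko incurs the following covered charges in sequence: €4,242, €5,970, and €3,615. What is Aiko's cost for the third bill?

#1 (€4,242): €900 finishes the deductible; €3,342 goes to coinsurance; patient's 20% is €668.40. Patient pays €1,568.40; OOP now €1,568.40.
#2 (€5,970): 20% coinsurance on €5,970 = €1,194. Cost to patient: €1,194. OOP to date €2,762.40.
#3 (€3,615): deductible met; 20% of €3,615 = €723. That would push OOP to €3,485.40, over the €3,400 cap, so patient pays €3,400 − €2,762.40 = €637.60.

€637.60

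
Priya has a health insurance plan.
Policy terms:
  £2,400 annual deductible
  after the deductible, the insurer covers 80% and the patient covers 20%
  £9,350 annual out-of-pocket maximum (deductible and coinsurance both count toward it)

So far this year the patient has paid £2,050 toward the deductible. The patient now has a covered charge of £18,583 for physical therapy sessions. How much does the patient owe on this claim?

£3,996.60

Remaining deductible: £2,400 − £2,050 = £350.
After the £350 deductible portion, £18,583 − £350 = £18,233 is subject to coinsurance.
Patient's 20% share of £18,233 is £3,646.60.
Patient responsibility before any cap: £350 + £3,646.60 = £3,996.60.
Cumulative spending £2,050 + £3,996.60 = £6,046.60 stays under the £9,350 maximum.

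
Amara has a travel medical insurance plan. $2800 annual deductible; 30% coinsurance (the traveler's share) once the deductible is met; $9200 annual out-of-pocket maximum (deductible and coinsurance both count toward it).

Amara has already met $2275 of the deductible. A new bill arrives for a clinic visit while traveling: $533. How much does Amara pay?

$527.40

Remaining deductible: $2800 − $2275 = $525.
That leaves $533 − $525 = $8 for coinsurance.
Coinsurance: $8 × 30% = $2.40.
So the traveler owes $525 + $2.40 = $527.40 before any cap.
Year-to-date out-of-pocket becomes $2275 + $527.40 = $2802.40, still under the $9200 maximum, so no cap applies.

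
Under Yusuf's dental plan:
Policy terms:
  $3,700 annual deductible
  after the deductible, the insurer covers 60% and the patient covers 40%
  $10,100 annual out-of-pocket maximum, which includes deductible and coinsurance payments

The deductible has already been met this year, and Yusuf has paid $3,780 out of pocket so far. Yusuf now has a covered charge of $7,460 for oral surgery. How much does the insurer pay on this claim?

The deductible is already satisfied, so the full bill goes to coinsurance.
Patient's 40% share of $7,460 is $2,984.
Year-to-date out-of-pocket becomes $3,780 + $2,984 = $6,764, still under the $10,100 maximum, so no cap applies.
The plan picks up $7,460 − $2,984 = $4,476.

$4,476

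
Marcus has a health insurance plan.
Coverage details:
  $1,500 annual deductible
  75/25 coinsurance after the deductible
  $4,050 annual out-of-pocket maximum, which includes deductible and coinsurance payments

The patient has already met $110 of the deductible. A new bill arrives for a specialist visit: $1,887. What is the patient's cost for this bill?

$1,514.25

Remaining deductible: $1,500 − $110 = $1,390.
That leaves $1,887 − $1,390 = $497 for coinsurance.
25% of $497 = $124.25 falls to the patient.
That puts the patient's cost at $1,390 + $124.25 = $1,514.25 before any cap.
Total out-of-pocket so far would be $110 + $1,514.25 = $1,624.25, below the $4,050 cap — no reduction.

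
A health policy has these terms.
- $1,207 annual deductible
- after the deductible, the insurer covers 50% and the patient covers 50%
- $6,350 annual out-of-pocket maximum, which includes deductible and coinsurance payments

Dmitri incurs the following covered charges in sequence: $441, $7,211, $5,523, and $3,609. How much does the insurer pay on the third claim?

Claim 1 — $441: all of it applies to the deductible. Patient pays $441; OOP now $441. Insurer: $441 − $441 = $0.
Claim 2 — $7,211: $766 to deductible, leaving $6,445; 50% of $6,445 = $3,222.50. Patient owes $3,988.50 (running OOP $4,429.50). Insurer: $7,211 − $3,988.50 = $3,222.50.
Claim 3 — $5,523: deductible already satisfied, so patient's share is 50% × $5,523 = $2,761.50. OOP would hit $7,191 > $6,350, so the cap limits the patient to $6,350 − $4,429.50 = $1,920.50. Insurer: $5,523 − $1,920.50 = $3,602.50.

$3,602.50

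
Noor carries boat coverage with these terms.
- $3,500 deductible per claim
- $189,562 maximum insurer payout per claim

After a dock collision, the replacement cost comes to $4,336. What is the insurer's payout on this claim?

After the deductible, $4,336 − $3,500 = $836 remains.
$836 ≤ $189,562, so the limit doesn't bind; insurer pays $836.

$836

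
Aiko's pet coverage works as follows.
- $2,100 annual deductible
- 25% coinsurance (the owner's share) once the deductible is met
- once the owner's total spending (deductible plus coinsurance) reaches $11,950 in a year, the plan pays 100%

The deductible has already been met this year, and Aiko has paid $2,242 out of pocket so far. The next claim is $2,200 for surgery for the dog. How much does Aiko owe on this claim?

$550

The deductible is already satisfied, so the full bill goes to coinsurance.
25% of $2,200 = $550 falls to the owner.
Year-to-date out-of-pocket becomes $2,242 + $550 = $2,792, still under the $11,950 maximum, so no cap applies.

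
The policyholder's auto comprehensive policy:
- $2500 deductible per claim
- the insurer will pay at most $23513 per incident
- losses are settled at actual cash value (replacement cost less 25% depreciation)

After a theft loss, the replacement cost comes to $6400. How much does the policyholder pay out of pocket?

$4100

Depreciate 25%: the covered value is $6400 × 0.75 = $4800.
Less the $2500 deductible: $4800 − $2500 = $2300.
That's under the $23513 cap, so the insurer reimburses the full $2300.
Policyholder's share is the uncovered remainder: $6400 − $2300 = $4100.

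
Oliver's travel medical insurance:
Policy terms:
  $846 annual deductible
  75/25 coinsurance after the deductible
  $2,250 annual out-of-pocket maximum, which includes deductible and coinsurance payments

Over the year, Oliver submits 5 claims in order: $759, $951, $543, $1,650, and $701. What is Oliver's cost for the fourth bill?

Bill 1, $759: all of it applies to the deductible. Traveler owes $759 (running OOP $759).
Bill 2, $951: deductible takes $87, $864 remains; traveler's 25% is $216. Cost to traveler: $303. OOP to date $1,062.
Bill 3, $543: deductible already satisfied, so traveler's share is 25% × $543 = $135.75. Traveler owes $135.75 (running OOP $1,197.75).
Bill 4, $1,650: deductible met; 25% of $1,650 = $412.50. Cost to traveler: $412.50. OOP to date $1,610.25.

$412.50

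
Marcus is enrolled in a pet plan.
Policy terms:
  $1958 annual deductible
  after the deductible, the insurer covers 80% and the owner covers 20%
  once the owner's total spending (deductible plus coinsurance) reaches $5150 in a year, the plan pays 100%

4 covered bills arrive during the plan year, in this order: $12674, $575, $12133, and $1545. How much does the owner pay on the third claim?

$933.80

Claim 1 — $12674: deductible takes $1958, $10716 remains; 20% of $10716 = $2143.20. Owner owes $4101.20 (running OOP $4101.20).
Claim 2 — $575: 20% coinsurance on $575 = $115. Owner owes $115 (running OOP $4216.20).
Claim 3 — $12133: 20% coinsurance on $12133 = $2426.60. Adding that to $4216.20 gives $6642.80, past the $5150 cap; owner pays only $5150 − $4216.20 = $933.80.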